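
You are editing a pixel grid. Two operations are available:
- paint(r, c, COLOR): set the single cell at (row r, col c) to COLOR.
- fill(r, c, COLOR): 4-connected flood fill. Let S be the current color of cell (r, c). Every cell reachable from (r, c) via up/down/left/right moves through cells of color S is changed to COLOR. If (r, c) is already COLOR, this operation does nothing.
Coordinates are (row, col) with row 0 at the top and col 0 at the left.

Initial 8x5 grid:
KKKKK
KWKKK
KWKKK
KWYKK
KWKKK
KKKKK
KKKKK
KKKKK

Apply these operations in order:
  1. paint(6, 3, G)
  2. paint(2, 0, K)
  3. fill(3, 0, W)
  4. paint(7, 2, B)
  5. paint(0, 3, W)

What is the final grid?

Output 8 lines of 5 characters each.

Answer: WWWWW
WWWWW
WWWWW
WWYWW
WWWWW
WWWWW
WWWGW
WWBWW

Derivation:
After op 1 paint(6,3,G):
KKKKK
KWKKK
KWKKK
KWYKK
KWKKK
KKKKK
KKKGK
KKKKK
After op 2 paint(2,0,K):
KKKKK
KWKKK
KWKKK
KWYKK
KWKKK
KKKKK
KKKGK
KKKKK
After op 3 fill(3,0,W) [34 cells changed]:
WWWWW
WWWWW
WWWWW
WWYWW
WWWWW
WWWWW
WWWGW
WWWWW
After op 4 paint(7,2,B):
WWWWW
WWWWW
WWWWW
WWYWW
WWWWW
WWWWW
WWWGW
WWBWW
After op 5 paint(0,3,W):
WWWWW
WWWWW
WWWWW
WWYWW
WWWWW
WWWWW
WWWGW
WWBWW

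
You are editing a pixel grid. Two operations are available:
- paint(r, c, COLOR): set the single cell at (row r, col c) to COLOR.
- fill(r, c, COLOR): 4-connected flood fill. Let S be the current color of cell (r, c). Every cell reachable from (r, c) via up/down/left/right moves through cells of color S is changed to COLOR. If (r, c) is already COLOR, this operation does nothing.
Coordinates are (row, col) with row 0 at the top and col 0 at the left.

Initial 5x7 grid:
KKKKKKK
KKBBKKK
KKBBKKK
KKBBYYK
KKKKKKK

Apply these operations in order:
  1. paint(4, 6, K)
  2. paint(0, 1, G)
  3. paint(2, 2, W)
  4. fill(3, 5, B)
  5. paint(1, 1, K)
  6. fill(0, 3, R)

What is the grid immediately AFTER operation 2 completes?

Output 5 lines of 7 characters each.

After op 1 paint(4,6,K):
KKKKKKK
KKBBKKK
KKBBKKK
KKBBYYK
KKKKKKK
After op 2 paint(0,1,G):
KGKKKKK
KKBBKKK
KKBBKKK
KKBBYYK
KKKKKKK

Answer: KGKKKKK
KKBBKKK
KKBBKKK
KKBBYYK
KKKKKKK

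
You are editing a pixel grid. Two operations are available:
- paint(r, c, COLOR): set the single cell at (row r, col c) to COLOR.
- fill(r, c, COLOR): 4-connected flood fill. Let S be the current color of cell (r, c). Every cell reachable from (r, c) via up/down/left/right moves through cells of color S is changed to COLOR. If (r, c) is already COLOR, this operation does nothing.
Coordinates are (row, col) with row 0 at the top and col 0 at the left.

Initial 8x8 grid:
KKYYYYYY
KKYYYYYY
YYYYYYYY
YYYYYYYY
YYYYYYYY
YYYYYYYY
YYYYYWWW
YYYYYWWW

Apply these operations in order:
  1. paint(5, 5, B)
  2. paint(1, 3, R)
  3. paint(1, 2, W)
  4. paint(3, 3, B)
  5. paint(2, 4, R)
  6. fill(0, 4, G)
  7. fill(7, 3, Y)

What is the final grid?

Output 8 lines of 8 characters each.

Answer: KKYYYYYY
KKWRYYYY
YYYYRYYY
YYYBYYYY
YYYYYYYY
YYYYYBYY
YYYYYWWW
YYYYYWWW

Derivation:
After op 1 paint(5,5,B):
KKYYYYYY
KKYYYYYY
YYYYYYYY
YYYYYYYY
YYYYYYYY
YYYYYBYY
YYYYYWWW
YYYYYWWW
After op 2 paint(1,3,R):
KKYYYYYY
KKYRYYYY
YYYYYYYY
YYYYYYYY
YYYYYYYY
YYYYYBYY
YYYYYWWW
YYYYYWWW
After op 3 paint(1,2,W):
KKYYYYYY
KKWRYYYY
YYYYYYYY
YYYYYYYY
YYYYYYYY
YYYYYBYY
YYYYYWWW
YYYYYWWW
After op 4 paint(3,3,B):
KKYYYYYY
KKWRYYYY
YYYYYYYY
YYYBYYYY
YYYYYYYY
YYYYYBYY
YYYYYWWW
YYYYYWWW
After op 5 paint(2,4,R):
KKYYYYYY
KKWRYYYY
YYYYRYYY
YYYBYYYY
YYYYYYYY
YYYYYBYY
YYYYYWWW
YYYYYWWW
After op 6 fill(0,4,G) [49 cells changed]:
KKGGGGGG
KKWRGGGG
GGGGRGGG
GGGBGGGG
GGGGGGGG
GGGGGBGG
GGGGGWWW
GGGGGWWW
After op 7 fill(7,3,Y) [49 cells changed]:
KKYYYYYY
KKWRYYYY
YYYYRYYY
YYYBYYYY
YYYYYYYY
YYYYYBYY
YYYYYWWW
YYYYYWWW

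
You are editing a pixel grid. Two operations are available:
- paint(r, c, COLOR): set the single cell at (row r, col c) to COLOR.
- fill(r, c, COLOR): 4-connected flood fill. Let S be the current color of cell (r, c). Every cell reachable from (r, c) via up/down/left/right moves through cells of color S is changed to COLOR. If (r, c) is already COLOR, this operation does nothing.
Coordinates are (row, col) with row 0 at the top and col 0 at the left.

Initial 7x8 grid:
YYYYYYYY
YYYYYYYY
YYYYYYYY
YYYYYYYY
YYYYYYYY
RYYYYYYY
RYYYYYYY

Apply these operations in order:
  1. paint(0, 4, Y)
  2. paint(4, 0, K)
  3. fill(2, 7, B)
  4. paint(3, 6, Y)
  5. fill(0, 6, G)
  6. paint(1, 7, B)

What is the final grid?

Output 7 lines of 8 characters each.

Answer: GGGGGGGG
GGGGGGGB
GGGGGGGG
GGGGGGYG
KGGGGGGG
RGGGGGGG
RGGGGGGG

Derivation:
After op 1 paint(0,4,Y):
YYYYYYYY
YYYYYYYY
YYYYYYYY
YYYYYYYY
YYYYYYYY
RYYYYYYY
RYYYYYYY
After op 2 paint(4,0,K):
YYYYYYYY
YYYYYYYY
YYYYYYYY
YYYYYYYY
KYYYYYYY
RYYYYYYY
RYYYYYYY
After op 3 fill(2,7,B) [53 cells changed]:
BBBBBBBB
BBBBBBBB
BBBBBBBB
BBBBBBBB
KBBBBBBB
RBBBBBBB
RBBBBBBB
After op 4 paint(3,6,Y):
BBBBBBBB
BBBBBBBB
BBBBBBBB
BBBBBBYB
KBBBBBBB
RBBBBBBB
RBBBBBBB
After op 5 fill(0,6,G) [52 cells changed]:
GGGGGGGG
GGGGGGGG
GGGGGGGG
GGGGGGYG
KGGGGGGG
RGGGGGGG
RGGGGGGG
After op 6 paint(1,7,B):
GGGGGGGG
GGGGGGGB
GGGGGGGG
GGGGGGYG
KGGGGGGG
RGGGGGGG
RGGGGGGG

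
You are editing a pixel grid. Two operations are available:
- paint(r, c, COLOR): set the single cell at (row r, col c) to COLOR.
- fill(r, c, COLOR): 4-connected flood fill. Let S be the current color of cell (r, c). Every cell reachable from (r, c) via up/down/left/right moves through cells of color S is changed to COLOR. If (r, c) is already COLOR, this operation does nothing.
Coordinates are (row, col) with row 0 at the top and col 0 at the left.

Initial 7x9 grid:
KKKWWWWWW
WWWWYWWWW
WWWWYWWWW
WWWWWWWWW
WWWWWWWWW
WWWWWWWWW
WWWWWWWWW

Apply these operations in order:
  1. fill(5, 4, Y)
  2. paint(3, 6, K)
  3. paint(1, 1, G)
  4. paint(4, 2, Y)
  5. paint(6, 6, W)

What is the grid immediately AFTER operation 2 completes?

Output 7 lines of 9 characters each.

After op 1 fill(5,4,Y) [58 cells changed]:
KKKYYYYYY
YYYYYYYYY
YYYYYYYYY
YYYYYYYYY
YYYYYYYYY
YYYYYYYYY
YYYYYYYYY
After op 2 paint(3,6,K):
KKKYYYYYY
YYYYYYYYY
YYYYYYYYY
YYYYYYKYY
YYYYYYYYY
YYYYYYYYY
YYYYYYYYY

Answer: KKKYYYYYY
YYYYYYYYY
YYYYYYYYY
YYYYYYKYY
YYYYYYYYY
YYYYYYYYY
YYYYYYYYY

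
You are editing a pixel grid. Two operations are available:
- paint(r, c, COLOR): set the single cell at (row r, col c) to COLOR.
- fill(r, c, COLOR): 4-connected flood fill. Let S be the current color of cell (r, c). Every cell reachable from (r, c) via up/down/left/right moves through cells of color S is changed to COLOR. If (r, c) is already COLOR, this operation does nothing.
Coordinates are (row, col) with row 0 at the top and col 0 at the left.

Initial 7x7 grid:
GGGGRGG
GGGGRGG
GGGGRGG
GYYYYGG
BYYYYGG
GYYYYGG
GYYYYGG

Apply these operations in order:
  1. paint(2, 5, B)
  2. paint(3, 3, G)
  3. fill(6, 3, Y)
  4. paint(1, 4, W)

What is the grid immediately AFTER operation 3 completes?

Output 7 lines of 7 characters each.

Answer: GGGGRGG
GGGGRGG
GGGGRBG
GYYGYGG
BYYYYGG
GYYYYGG
GYYYYGG

Derivation:
After op 1 paint(2,5,B):
GGGGRGG
GGGGRGG
GGGGRBG
GYYYYGG
BYYYYGG
GYYYYGG
GYYYYGG
After op 2 paint(3,3,G):
GGGGRGG
GGGGRGG
GGGGRBG
GYYGYGG
BYYYYGG
GYYYYGG
GYYYYGG
After op 3 fill(6,3,Y) [0 cells changed]:
GGGGRGG
GGGGRGG
GGGGRBG
GYYGYGG
BYYYYGG
GYYYYGG
GYYYYGG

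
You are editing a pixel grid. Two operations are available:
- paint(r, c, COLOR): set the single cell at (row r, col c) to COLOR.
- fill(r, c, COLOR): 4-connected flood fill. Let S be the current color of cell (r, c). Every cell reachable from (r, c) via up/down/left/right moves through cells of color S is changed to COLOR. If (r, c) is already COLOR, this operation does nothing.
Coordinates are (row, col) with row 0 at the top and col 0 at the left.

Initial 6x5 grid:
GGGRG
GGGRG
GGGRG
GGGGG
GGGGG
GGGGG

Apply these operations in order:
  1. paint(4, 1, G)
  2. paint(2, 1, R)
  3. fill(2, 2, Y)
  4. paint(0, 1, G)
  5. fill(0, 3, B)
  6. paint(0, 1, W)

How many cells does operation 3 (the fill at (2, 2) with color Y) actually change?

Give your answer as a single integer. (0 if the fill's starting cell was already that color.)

After op 1 paint(4,1,G):
GGGRG
GGGRG
GGGRG
GGGGG
GGGGG
GGGGG
After op 2 paint(2,1,R):
GGGRG
GGGRG
GRGRG
GGGGG
GGGGG
GGGGG
After op 3 fill(2,2,Y) [26 cells changed]:
YYYRY
YYYRY
YRYRY
YYYYY
YYYYY
YYYYY

Answer: 26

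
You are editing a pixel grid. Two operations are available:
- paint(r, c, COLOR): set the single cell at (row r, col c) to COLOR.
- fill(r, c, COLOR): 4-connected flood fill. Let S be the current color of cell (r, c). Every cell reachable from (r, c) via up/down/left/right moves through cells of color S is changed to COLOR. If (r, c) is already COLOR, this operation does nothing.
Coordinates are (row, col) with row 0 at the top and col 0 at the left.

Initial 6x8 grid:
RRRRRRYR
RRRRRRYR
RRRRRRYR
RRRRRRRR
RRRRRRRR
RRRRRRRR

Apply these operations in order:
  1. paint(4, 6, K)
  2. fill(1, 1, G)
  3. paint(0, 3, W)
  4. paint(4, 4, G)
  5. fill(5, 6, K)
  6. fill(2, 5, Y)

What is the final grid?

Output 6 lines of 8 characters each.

Answer: YYYWYYYY
YYYYYYYY
YYYYYYYY
YYYYYYYY
YYYYYYYY
YYYYYYYY

Derivation:
After op 1 paint(4,6,K):
RRRRRRYR
RRRRRRYR
RRRRRRYR
RRRRRRRR
RRRRRRKR
RRRRRRRR
After op 2 fill(1,1,G) [44 cells changed]:
GGGGGGYG
GGGGGGYG
GGGGGGYG
GGGGGGGG
GGGGGGKG
GGGGGGGG
After op 3 paint(0,3,W):
GGGWGGYG
GGGGGGYG
GGGGGGYG
GGGGGGGG
GGGGGGKG
GGGGGGGG
After op 4 paint(4,4,G):
GGGWGGYG
GGGGGGYG
GGGGGGYG
GGGGGGGG
GGGGGGKG
GGGGGGGG
After op 5 fill(5,6,K) [43 cells changed]:
KKKWKKYK
KKKKKKYK
KKKKKKYK
KKKKKKKK
KKKKKKKK
KKKKKKKK
After op 6 fill(2,5,Y) [44 cells changed]:
YYYWYYYY
YYYYYYYY
YYYYYYYY
YYYYYYYY
YYYYYYYY
YYYYYYYY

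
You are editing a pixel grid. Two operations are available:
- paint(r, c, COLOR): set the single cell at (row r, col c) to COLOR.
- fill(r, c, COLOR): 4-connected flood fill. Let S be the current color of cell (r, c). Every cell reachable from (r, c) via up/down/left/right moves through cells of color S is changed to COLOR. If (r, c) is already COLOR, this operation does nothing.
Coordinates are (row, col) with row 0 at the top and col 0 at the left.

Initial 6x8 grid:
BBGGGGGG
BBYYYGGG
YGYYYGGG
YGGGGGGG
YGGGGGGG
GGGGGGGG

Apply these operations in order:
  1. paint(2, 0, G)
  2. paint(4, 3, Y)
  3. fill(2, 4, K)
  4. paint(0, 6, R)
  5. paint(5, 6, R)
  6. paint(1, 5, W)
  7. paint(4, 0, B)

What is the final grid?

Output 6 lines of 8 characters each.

After op 1 paint(2,0,G):
BBGGGGGG
BBYYYGGG
GGYYYGGG
YGGGGGGG
YGGGGGGG
GGGGGGGG
After op 2 paint(4,3,Y):
BBGGGGGG
BBYYYGGG
GGYYYGGG
YGGGGGGG
YGGYGGGG
GGGGGGGG
After op 3 fill(2,4,K) [6 cells changed]:
BBGGGGGG
BBKKKGGG
GGKKKGGG
YGGGGGGG
YGGYGGGG
GGGGGGGG
After op 4 paint(0,6,R):
BBGGGGRG
BBKKKGGG
GGKKKGGG
YGGGGGGG
YGGYGGGG
GGGGGGGG
After op 5 paint(5,6,R):
BBGGGGRG
BBKKKGGG
GGKKKGGG
YGGGGGGG
YGGYGGGG
GGGGGGRG
After op 6 paint(1,5,W):
BBGGGGRG
BBKKKWGG
GGKKKGGG
YGGGGGGG
YGGYGGGG
GGGGGGRG
After op 7 paint(4,0,B):
BBGGGGRG
BBKKKWGG
GGKKKGGG
YGGGGGGG
BGGYGGGG
GGGGGGRG

Answer: BBGGGGRG
BBKKKWGG
GGKKKGGG
YGGGGGGG
BGGYGGGG
GGGGGGRG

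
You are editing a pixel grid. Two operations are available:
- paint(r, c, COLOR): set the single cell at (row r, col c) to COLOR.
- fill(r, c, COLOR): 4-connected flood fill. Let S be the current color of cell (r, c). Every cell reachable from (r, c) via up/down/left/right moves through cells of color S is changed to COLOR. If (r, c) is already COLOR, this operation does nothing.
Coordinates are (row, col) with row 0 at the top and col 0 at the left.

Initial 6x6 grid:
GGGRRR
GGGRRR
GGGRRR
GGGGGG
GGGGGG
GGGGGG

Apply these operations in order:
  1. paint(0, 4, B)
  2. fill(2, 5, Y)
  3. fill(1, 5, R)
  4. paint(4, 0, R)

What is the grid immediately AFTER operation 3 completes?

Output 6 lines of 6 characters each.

After op 1 paint(0,4,B):
GGGRBR
GGGRRR
GGGRRR
GGGGGG
GGGGGG
GGGGGG
After op 2 fill(2,5,Y) [8 cells changed]:
GGGYBY
GGGYYY
GGGYYY
GGGGGG
GGGGGG
GGGGGG
After op 3 fill(1,5,R) [8 cells changed]:
GGGRBR
GGGRRR
GGGRRR
GGGGGG
GGGGGG
GGGGGG

Answer: GGGRBR
GGGRRR
GGGRRR
GGGGGG
GGGGGG
GGGGGG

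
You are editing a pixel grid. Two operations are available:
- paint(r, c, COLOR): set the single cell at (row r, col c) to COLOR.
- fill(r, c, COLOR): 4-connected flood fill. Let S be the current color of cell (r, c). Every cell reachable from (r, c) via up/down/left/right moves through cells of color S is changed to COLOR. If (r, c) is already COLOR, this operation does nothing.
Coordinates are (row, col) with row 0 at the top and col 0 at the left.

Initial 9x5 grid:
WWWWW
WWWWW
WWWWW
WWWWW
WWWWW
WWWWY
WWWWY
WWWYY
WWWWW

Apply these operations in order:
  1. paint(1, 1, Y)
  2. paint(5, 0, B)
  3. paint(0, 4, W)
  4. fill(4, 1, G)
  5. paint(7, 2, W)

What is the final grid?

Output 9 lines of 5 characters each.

Answer: GGGGG
GYGGG
GGGGG
GGGGG
GGGGG
BGGGY
GGGGY
GGWYY
GGGGG

Derivation:
After op 1 paint(1,1,Y):
WWWWW
WYWWW
WWWWW
WWWWW
WWWWW
WWWWY
WWWWY
WWWYY
WWWWW
After op 2 paint(5,0,B):
WWWWW
WYWWW
WWWWW
WWWWW
WWWWW
BWWWY
WWWWY
WWWYY
WWWWW
After op 3 paint(0,4,W):
WWWWW
WYWWW
WWWWW
WWWWW
WWWWW
BWWWY
WWWWY
WWWYY
WWWWW
After op 4 fill(4,1,G) [39 cells changed]:
GGGGG
GYGGG
GGGGG
GGGGG
GGGGG
BGGGY
GGGGY
GGGYY
GGGGG
After op 5 paint(7,2,W):
GGGGG
GYGGG
GGGGG
GGGGG
GGGGG
BGGGY
GGGGY
GGWYY
GGGGG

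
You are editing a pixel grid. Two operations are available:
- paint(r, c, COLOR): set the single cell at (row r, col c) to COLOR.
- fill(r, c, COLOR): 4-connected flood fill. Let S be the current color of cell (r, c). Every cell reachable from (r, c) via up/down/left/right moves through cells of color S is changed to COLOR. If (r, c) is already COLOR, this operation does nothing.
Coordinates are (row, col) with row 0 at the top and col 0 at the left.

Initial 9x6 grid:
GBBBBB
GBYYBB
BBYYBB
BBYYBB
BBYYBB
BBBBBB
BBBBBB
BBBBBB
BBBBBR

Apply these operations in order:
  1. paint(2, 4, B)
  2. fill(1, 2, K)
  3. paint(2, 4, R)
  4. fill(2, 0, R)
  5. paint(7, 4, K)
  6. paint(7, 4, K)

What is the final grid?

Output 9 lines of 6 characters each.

Answer: GRRRRR
GRKKRR
RRKKRR
RRKKRR
RRKKRR
RRRRRR
RRRRRR
RRRRKR
RRRRRR

Derivation:
After op 1 paint(2,4,B):
GBBBBB
GBYYBB
BBYYBB
BBYYBB
BBYYBB
BBBBBB
BBBBBB
BBBBBB
BBBBBR
After op 2 fill(1,2,K) [8 cells changed]:
GBBBBB
GBKKBB
BBKKBB
BBKKBB
BBKKBB
BBBBBB
BBBBBB
BBBBBB
BBBBBR
After op 3 paint(2,4,R):
GBBBBB
GBKKBB
BBKKRB
BBKKBB
BBKKBB
BBBBBB
BBBBBB
BBBBBB
BBBBBR
After op 4 fill(2,0,R) [42 cells changed]:
GRRRRR
GRKKRR
RRKKRR
RRKKRR
RRKKRR
RRRRRR
RRRRRR
RRRRRR
RRRRRR
After op 5 paint(7,4,K):
GRRRRR
GRKKRR
RRKKRR
RRKKRR
RRKKRR
RRRRRR
RRRRRR
RRRRKR
RRRRRR
After op 6 paint(7,4,K):
GRRRRR
GRKKRR
RRKKRR
RRKKRR
RRKKRR
RRRRRR
RRRRRR
RRRRKR
RRRRRR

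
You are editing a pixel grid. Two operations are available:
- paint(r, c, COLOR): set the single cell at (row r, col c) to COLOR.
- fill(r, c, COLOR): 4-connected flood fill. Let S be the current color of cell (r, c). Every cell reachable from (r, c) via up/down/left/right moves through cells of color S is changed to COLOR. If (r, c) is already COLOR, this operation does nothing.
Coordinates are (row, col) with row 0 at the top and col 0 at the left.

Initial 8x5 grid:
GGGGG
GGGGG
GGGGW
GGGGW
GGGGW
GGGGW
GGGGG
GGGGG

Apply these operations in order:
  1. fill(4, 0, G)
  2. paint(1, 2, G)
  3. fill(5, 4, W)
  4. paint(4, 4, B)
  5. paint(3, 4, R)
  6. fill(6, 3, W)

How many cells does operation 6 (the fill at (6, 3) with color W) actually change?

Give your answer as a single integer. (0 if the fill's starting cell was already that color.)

Answer: 36

Derivation:
After op 1 fill(4,0,G) [0 cells changed]:
GGGGG
GGGGG
GGGGW
GGGGW
GGGGW
GGGGW
GGGGG
GGGGG
After op 2 paint(1,2,G):
GGGGG
GGGGG
GGGGW
GGGGW
GGGGW
GGGGW
GGGGG
GGGGG
After op 3 fill(5,4,W) [0 cells changed]:
GGGGG
GGGGG
GGGGW
GGGGW
GGGGW
GGGGW
GGGGG
GGGGG
After op 4 paint(4,4,B):
GGGGG
GGGGG
GGGGW
GGGGW
GGGGB
GGGGW
GGGGG
GGGGG
After op 5 paint(3,4,R):
GGGGG
GGGGG
GGGGW
GGGGR
GGGGB
GGGGW
GGGGG
GGGGG
After op 6 fill(6,3,W) [36 cells changed]:
WWWWW
WWWWW
WWWWW
WWWWR
WWWWB
WWWWW
WWWWW
WWWWW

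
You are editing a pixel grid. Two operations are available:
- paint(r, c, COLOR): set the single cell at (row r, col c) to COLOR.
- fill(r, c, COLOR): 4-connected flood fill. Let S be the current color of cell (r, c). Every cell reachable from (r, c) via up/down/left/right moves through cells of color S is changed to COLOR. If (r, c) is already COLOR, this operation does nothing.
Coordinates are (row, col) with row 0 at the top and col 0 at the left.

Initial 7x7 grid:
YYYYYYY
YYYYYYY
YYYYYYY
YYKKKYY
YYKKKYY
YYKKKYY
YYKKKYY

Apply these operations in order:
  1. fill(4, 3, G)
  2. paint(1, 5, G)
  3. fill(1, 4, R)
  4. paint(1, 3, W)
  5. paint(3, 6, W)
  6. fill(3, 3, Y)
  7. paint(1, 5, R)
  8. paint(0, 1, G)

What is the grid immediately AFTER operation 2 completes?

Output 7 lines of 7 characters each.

After op 1 fill(4,3,G) [12 cells changed]:
YYYYYYY
YYYYYYY
YYYYYYY
YYGGGYY
YYGGGYY
YYGGGYY
YYGGGYY
After op 2 paint(1,5,G):
YYYYYYY
YYYYYGY
YYYYYYY
YYGGGYY
YYGGGYY
YYGGGYY
YYGGGYY

Answer: YYYYYYY
YYYYYGY
YYYYYYY
YYGGGYY
YYGGGYY
YYGGGYY
YYGGGYY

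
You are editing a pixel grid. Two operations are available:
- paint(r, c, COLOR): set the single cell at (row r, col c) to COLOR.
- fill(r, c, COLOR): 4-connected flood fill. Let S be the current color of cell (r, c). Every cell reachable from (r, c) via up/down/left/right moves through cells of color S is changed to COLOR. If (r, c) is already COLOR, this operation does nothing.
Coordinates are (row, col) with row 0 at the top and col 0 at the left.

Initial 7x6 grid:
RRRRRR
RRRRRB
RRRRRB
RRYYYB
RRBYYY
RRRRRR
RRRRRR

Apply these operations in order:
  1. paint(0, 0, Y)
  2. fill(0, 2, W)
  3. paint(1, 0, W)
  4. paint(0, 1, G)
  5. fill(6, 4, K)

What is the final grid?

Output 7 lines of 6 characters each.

After op 1 paint(0,0,Y):
YRRRRR
RRRRRB
RRRRRB
RRYYYB
RRBYYY
RRRRRR
RRRRRR
After op 2 fill(0,2,W) [31 cells changed]:
YWWWWW
WWWWWB
WWWWWB
WWYYYB
WWBYYY
WWWWWW
WWWWWW
After op 3 paint(1,0,W):
YWWWWW
WWWWWB
WWWWWB
WWYYYB
WWBYYY
WWWWWW
WWWWWW
After op 4 paint(0,1,G):
YGWWWW
WWWWWB
WWWWWB
WWYYYB
WWBYYY
WWWWWW
WWWWWW
After op 5 fill(6,4,K) [30 cells changed]:
YGKKKK
KKKKKB
KKKKKB
KKYYYB
KKBYYY
KKKKKK
KKKKKK

Answer: YGKKKK
KKKKKB
KKKKKB
KKYYYB
KKBYYY
KKKKKK
KKKKKK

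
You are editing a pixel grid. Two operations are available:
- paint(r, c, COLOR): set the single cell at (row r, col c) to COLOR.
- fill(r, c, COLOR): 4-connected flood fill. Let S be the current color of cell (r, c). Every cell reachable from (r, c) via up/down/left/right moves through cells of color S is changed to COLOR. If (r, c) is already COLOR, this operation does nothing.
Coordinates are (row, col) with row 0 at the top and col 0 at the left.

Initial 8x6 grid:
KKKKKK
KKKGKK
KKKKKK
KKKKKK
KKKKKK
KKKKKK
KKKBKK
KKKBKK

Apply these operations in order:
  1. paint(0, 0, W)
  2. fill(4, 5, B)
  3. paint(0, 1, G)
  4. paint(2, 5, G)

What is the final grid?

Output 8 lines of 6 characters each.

Answer: WGBBBB
BBBGBB
BBBBBG
BBBBBB
BBBBBB
BBBBBB
BBBBBB
BBBBBB

Derivation:
After op 1 paint(0,0,W):
WKKKKK
KKKGKK
KKKKKK
KKKKKK
KKKKKK
KKKKKK
KKKBKK
KKKBKK
After op 2 fill(4,5,B) [44 cells changed]:
WBBBBB
BBBGBB
BBBBBB
BBBBBB
BBBBBB
BBBBBB
BBBBBB
BBBBBB
After op 3 paint(0,1,G):
WGBBBB
BBBGBB
BBBBBB
BBBBBB
BBBBBB
BBBBBB
BBBBBB
BBBBBB
After op 4 paint(2,5,G):
WGBBBB
BBBGBB
BBBBBG
BBBBBB
BBBBBB
BBBBBB
BBBBBB
BBBBBB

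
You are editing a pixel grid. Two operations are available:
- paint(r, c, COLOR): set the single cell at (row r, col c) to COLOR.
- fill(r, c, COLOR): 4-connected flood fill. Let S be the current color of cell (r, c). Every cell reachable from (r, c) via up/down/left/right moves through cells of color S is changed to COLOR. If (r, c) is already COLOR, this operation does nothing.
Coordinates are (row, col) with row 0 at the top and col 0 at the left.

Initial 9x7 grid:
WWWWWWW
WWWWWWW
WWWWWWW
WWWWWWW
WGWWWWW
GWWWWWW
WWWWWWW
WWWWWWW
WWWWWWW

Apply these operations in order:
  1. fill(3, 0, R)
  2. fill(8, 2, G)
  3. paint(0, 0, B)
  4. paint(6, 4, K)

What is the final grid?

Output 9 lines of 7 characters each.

After op 1 fill(3,0,R) [61 cells changed]:
RRRRRRR
RRRRRRR
RRRRRRR
RRRRRRR
RGRRRRR
GRRRRRR
RRRRRRR
RRRRRRR
RRRRRRR
After op 2 fill(8,2,G) [61 cells changed]:
GGGGGGG
GGGGGGG
GGGGGGG
GGGGGGG
GGGGGGG
GGGGGGG
GGGGGGG
GGGGGGG
GGGGGGG
After op 3 paint(0,0,B):
BGGGGGG
GGGGGGG
GGGGGGG
GGGGGGG
GGGGGGG
GGGGGGG
GGGGGGG
GGGGGGG
GGGGGGG
After op 4 paint(6,4,K):
BGGGGGG
GGGGGGG
GGGGGGG
GGGGGGG
GGGGGGG
GGGGGGG
GGGGKGG
GGGGGGG
GGGGGGG

Answer: BGGGGGG
GGGGGGG
GGGGGGG
GGGGGGG
GGGGGGG
GGGGGGG
GGGGKGG
GGGGGGG
GGGGGGG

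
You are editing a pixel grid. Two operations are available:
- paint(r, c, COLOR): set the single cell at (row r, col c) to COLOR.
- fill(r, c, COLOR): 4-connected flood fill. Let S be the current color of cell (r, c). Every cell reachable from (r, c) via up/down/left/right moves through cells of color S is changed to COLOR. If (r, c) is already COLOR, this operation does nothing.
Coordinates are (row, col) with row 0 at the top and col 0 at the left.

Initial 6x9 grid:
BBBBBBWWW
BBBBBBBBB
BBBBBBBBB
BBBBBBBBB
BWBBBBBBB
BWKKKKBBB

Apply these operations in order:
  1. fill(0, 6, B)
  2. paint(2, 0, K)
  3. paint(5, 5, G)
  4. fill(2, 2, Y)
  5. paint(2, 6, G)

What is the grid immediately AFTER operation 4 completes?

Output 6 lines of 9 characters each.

Answer: YYYYYYYYY
YYYYYYYYY
KYYYYYYYY
YYYYYYYYY
YWYYYYYYY
YWKKKGYYY

Derivation:
After op 1 fill(0,6,B) [3 cells changed]:
BBBBBBBBB
BBBBBBBBB
BBBBBBBBB
BBBBBBBBB
BWBBBBBBB
BWKKKKBBB
After op 2 paint(2,0,K):
BBBBBBBBB
BBBBBBBBB
KBBBBBBBB
BBBBBBBBB
BWBBBBBBB
BWKKKKBBB
After op 3 paint(5,5,G):
BBBBBBBBB
BBBBBBBBB
KBBBBBBBB
BBBBBBBBB
BWBBBBBBB
BWKKKGBBB
After op 4 fill(2,2,Y) [47 cells changed]:
YYYYYYYYY
YYYYYYYYY
KYYYYYYYY
YYYYYYYYY
YWYYYYYYY
YWKKKGYYY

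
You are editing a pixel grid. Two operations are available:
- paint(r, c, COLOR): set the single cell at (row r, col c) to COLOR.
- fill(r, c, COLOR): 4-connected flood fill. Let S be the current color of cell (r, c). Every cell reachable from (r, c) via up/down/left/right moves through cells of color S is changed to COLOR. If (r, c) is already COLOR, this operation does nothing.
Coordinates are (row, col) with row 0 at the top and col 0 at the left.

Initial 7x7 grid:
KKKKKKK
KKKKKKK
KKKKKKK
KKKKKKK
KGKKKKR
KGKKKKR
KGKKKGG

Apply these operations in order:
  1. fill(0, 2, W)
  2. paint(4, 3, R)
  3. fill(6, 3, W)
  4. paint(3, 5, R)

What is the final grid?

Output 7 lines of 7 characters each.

After op 1 fill(0,2,W) [42 cells changed]:
WWWWWWW
WWWWWWW
WWWWWWW
WWWWWWW
WGWWWWR
WGWWWWR
WGWWWGG
After op 2 paint(4,3,R):
WWWWWWW
WWWWWWW
WWWWWWW
WWWWWWW
WGWRWWR
WGWWWWR
WGWWWGG
After op 3 fill(6,3,W) [0 cells changed]:
WWWWWWW
WWWWWWW
WWWWWWW
WWWWWWW
WGWRWWR
WGWWWWR
WGWWWGG
After op 4 paint(3,5,R):
WWWWWWW
WWWWWWW
WWWWWWW
WWWWWRW
WGWRWWR
WGWWWWR
WGWWWGG

Answer: WWWWWWW
WWWWWWW
WWWWWWW
WWWWWRW
WGWRWWR
WGWWWWR
WGWWWGG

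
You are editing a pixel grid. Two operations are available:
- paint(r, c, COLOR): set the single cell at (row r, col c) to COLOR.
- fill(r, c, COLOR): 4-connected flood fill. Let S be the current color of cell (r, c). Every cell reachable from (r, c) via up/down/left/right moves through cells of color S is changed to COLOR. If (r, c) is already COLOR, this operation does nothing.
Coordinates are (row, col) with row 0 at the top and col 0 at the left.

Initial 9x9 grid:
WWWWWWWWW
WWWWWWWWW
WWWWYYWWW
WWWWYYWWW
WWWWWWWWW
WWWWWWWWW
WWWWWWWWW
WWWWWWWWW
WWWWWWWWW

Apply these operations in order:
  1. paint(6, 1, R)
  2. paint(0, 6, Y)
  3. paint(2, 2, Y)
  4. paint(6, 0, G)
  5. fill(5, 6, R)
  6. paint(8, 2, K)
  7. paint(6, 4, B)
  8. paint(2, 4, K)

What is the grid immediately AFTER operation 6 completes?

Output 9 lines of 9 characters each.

After op 1 paint(6,1,R):
WWWWWWWWW
WWWWWWWWW
WWWWYYWWW
WWWWYYWWW
WWWWWWWWW
WWWWWWWWW
WRWWWWWWW
WWWWWWWWW
WWWWWWWWW
After op 2 paint(0,6,Y):
WWWWWWYWW
WWWWWWWWW
WWWWYYWWW
WWWWYYWWW
WWWWWWWWW
WWWWWWWWW
WRWWWWWWW
WWWWWWWWW
WWWWWWWWW
After op 3 paint(2,2,Y):
WWWWWWYWW
WWWWWWWWW
WWYWYYWWW
WWWWYYWWW
WWWWWWWWW
WWWWWWWWW
WRWWWWWWW
WWWWWWWWW
WWWWWWWWW
After op 4 paint(6,0,G):
WWWWWWYWW
WWWWWWWWW
WWYWYYWWW
WWWWYYWWW
WWWWWWWWW
WWWWWWWWW
GRWWWWWWW
WWWWWWWWW
WWWWWWWWW
After op 5 fill(5,6,R) [73 cells changed]:
RRRRRRYRR
RRRRRRRRR
RRYRYYRRR
RRRRYYRRR
RRRRRRRRR
RRRRRRRRR
GRRRRRRRR
RRRRRRRRR
RRRRRRRRR
After op 6 paint(8,2,K):
RRRRRRYRR
RRRRRRRRR
RRYRYYRRR
RRRRYYRRR
RRRRRRRRR
RRRRRRRRR
GRRRRRRRR
RRRRRRRRR
RRKRRRRRR

Answer: RRRRRRYRR
RRRRRRRRR
RRYRYYRRR
RRRRYYRRR
RRRRRRRRR
RRRRRRRRR
GRRRRRRRR
RRRRRRRRR
RRKRRRRRR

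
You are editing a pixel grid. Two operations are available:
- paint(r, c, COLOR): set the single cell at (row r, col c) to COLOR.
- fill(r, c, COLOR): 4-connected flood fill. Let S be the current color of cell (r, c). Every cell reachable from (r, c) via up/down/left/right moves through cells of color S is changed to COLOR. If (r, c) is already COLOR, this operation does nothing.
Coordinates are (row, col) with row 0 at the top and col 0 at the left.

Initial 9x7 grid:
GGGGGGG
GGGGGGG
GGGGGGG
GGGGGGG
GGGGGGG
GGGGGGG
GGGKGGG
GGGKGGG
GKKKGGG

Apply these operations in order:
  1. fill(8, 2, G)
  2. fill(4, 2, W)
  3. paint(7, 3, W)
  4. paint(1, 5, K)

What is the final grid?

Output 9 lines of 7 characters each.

Answer: WWWWWWW
WWWWWKW
WWWWWWW
WWWWWWW
WWWWWWW
WWWWWWW
WWWWWWW
WWWWWWW
WWWWWWW

Derivation:
After op 1 fill(8,2,G) [5 cells changed]:
GGGGGGG
GGGGGGG
GGGGGGG
GGGGGGG
GGGGGGG
GGGGGGG
GGGGGGG
GGGGGGG
GGGGGGG
After op 2 fill(4,2,W) [63 cells changed]:
WWWWWWW
WWWWWWW
WWWWWWW
WWWWWWW
WWWWWWW
WWWWWWW
WWWWWWW
WWWWWWW
WWWWWWW
After op 3 paint(7,3,W):
WWWWWWW
WWWWWWW
WWWWWWW
WWWWWWW
WWWWWWW
WWWWWWW
WWWWWWW
WWWWWWW
WWWWWWW
After op 4 paint(1,5,K):
WWWWWWW
WWWWWKW
WWWWWWW
WWWWWWW
WWWWWWW
WWWWWWW
WWWWWWW
WWWWWWW
WWWWWWW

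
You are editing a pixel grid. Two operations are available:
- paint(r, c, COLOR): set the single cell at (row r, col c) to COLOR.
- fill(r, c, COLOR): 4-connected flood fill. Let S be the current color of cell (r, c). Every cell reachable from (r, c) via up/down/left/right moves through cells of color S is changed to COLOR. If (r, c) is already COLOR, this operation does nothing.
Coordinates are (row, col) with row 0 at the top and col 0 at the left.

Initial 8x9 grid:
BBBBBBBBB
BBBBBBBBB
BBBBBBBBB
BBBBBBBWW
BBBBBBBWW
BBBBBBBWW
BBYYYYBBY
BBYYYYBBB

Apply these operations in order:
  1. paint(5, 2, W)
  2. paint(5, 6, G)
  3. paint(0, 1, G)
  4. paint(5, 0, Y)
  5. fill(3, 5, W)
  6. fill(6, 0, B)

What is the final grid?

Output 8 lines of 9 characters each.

After op 1 paint(5,2,W):
BBBBBBBBB
BBBBBBBBB
BBBBBBBBB
BBBBBBBWW
BBBBBBBWW
BBWBBBBWW
BBYYYYBBY
BBYYYYBBB
After op 2 paint(5,6,G):
BBBBBBBBB
BBBBBBBBB
BBBBBBBBB
BBBBBBBWW
BBBBBBBWW
BBWBBBGWW
BBYYYYBBY
BBYYYYBBB
After op 3 paint(0,1,G):
BGBBBBBBB
BBBBBBBBB
BBBBBBBBB
BBBBBBBWW
BBBBBBBWW
BBWBBBGWW
BBYYYYBBY
BBYYYYBBB
After op 4 paint(5,0,Y):
BGBBBBBBB
BBBBBBBBB
BBBBBBBBB
BBBBBBBWW
BBBBBBBWW
YBWBBBGWW
BBYYYYBBY
BBYYYYBBB
After op 5 fill(3,5,W) [48 cells changed]:
WGWWWWWWW
WWWWWWWWW
WWWWWWWWW
WWWWWWWWW
WWWWWWWWW
YWWWWWGWW
WWYYYYBBY
WWYYYYBBB
After op 6 fill(6,0,B) [55 cells changed]:
BGBBBBBBB
BBBBBBBBB
BBBBBBBBB
BBBBBBBBB
BBBBBBBBB
YBBBBBGBB
BBYYYYBBY
BBYYYYBBB

Answer: BGBBBBBBB
BBBBBBBBB
BBBBBBBBB
BBBBBBBBB
BBBBBBBBB
YBBBBBGBB
BBYYYYBBY
BBYYYYBBB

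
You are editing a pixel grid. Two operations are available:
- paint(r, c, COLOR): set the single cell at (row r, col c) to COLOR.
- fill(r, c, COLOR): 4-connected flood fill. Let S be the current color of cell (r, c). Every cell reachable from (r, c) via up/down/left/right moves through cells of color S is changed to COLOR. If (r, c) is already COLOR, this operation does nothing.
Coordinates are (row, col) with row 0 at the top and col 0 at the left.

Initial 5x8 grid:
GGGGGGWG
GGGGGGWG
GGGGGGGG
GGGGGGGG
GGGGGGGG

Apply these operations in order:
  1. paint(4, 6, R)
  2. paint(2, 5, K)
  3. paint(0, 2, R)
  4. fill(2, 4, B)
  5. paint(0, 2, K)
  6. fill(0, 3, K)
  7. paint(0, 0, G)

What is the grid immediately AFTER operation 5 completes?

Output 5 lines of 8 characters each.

Answer: BBKBBBWB
BBBBBBWB
BBBBBKBB
BBBBBBBB
BBBBBBRB

Derivation:
After op 1 paint(4,6,R):
GGGGGGWG
GGGGGGWG
GGGGGGGG
GGGGGGGG
GGGGGGRG
After op 2 paint(2,5,K):
GGGGGGWG
GGGGGGWG
GGGGGKGG
GGGGGGGG
GGGGGGRG
After op 3 paint(0,2,R):
GGRGGGWG
GGGGGGWG
GGGGGKGG
GGGGGGGG
GGGGGGRG
After op 4 fill(2,4,B) [35 cells changed]:
BBRBBBWB
BBBBBBWB
BBBBBKBB
BBBBBBBB
BBBBBBRB
After op 5 paint(0,2,K):
BBKBBBWB
BBBBBBWB
BBBBBKBB
BBBBBBBB
BBBBBBRB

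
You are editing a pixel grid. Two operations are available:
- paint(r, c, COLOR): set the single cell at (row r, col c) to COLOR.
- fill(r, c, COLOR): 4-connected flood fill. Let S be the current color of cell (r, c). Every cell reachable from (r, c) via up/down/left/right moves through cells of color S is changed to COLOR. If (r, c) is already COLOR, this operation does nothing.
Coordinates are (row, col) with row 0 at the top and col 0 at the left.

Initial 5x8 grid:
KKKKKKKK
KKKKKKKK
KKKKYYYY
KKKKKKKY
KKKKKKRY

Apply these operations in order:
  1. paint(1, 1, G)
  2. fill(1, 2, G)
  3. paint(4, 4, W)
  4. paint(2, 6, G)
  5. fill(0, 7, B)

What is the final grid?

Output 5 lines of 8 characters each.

After op 1 paint(1,1,G):
KKKKKKKK
KGKKKKKK
KKKKYYYY
KKKKKKKY
KKKKKKRY
After op 2 fill(1,2,G) [32 cells changed]:
GGGGGGGG
GGGGGGGG
GGGGYYYY
GGGGGGGY
GGGGGGRY
After op 3 paint(4,4,W):
GGGGGGGG
GGGGGGGG
GGGGYYYY
GGGGGGGY
GGGGWGRY
After op 4 paint(2,6,G):
GGGGGGGG
GGGGGGGG
GGGGYYGY
GGGGGGGY
GGGGWGRY
After op 5 fill(0,7,B) [33 cells changed]:
BBBBBBBB
BBBBBBBB
BBBBYYBY
BBBBBBBY
BBBBWBRY

Answer: BBBBBBBB
BBBBBBBB
BBBBYYBY
BBBBBBBY
BBBBWBRY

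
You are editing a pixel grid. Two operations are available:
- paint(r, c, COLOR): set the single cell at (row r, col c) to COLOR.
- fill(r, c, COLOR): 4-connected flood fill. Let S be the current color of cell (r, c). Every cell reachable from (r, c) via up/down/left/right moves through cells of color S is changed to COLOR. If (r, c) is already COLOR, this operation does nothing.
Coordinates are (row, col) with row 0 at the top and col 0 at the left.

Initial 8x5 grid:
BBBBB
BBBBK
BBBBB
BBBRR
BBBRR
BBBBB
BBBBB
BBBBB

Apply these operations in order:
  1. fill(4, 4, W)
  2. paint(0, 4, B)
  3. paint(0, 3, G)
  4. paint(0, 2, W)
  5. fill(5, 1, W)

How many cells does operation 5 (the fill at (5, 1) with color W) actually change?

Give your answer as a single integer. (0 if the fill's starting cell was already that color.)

After op 1 fill(4,4,W) [4 cells changed]:
BBBBB
BBBBK
BBBBB
BBBWW
BBBWW
BBBBB
BBBBB
BBBBB
After op 2 paint(0,4,B):
BBBBB
BBBBK
BBBBB
BBBWW
BBBWW
BBBBB
BBBBB
BBBBB
After op 3 paint(0,3,G):
BBBGB
BBBBK
BBBBB
BBBWW
BBBWW
BBBBB
BBBBB
BBBBB
After op 4 paint(0,2,W):
BBWGB
BBBBK
BBBBB
BBBWW
BBBWW
BBBBB
BBBBB
BBBBB
After op 5 fill(5,1,W) [32 cells changed]:
WWWGB
WWWWK
WWWWW
WWWWW
WWWWW
WWWWW
WWWWW
WWWWW

Answer: 32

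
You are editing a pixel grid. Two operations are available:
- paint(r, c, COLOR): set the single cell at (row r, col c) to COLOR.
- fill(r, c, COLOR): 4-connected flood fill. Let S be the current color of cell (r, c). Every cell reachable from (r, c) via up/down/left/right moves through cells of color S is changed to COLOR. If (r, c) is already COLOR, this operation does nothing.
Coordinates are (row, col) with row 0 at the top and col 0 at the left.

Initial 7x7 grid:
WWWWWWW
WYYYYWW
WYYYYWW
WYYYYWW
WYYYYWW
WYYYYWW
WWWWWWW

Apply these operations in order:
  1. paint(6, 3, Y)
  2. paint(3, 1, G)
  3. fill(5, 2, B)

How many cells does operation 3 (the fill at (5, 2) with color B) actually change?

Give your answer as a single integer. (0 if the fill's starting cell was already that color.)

After op 1 paint(6,3,Y):
WWWWWWW
WYYYYWW
WYYYYWW
WYYYYWW
WYYYYWW
WYYYYWW
WWWYWWW
After op 2 paint(3,1,G):
WWWWWWW
WYYYYWW
WYYYYWW
WGYYYWW
WYYYYWW
WYYYYWW
WWWYWWW
After op 3 fill(5,2,B) [20 cells changed]:
WWWWWWW
WBBBBWW
WBBBBWW
WGBBBWW
WBBBBWW
WBBBBWW
WWWBWWW

Answer: 20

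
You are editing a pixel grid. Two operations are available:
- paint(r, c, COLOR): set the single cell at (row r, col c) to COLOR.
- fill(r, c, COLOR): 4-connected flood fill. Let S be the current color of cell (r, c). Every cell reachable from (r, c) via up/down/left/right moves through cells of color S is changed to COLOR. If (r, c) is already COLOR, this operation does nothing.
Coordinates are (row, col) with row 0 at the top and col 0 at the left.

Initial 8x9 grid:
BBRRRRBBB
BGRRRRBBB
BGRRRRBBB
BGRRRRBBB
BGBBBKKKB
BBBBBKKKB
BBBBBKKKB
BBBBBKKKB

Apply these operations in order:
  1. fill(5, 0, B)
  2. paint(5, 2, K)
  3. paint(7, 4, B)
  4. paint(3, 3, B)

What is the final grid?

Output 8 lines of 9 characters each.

Answer: BBRRRRBBB
BGRRRRBBB
BGRRRRBBB
BGRBRRBBB
BGBBBKKKB
BBKBBKKKB
BBBBBKKKB
BBBBBKKKB

Derivation:
After op 1 fill(5,0,B) [0 cells changed]:
BBRRRRBBB
BGRRRRBBB
BGRRRRBBB
BGRRRRBBB
BGBBBKKKB
BBBBBKKKB
BBBBBKKKB
BBBBBKKKB
After op 2 paint(5,2,K):
BBRRRRBBB
BGRRRRBBB
BGRRRRBBB
BGRRRRBBB
BGBBBKKKB
BBKBBKKKB
BBBBBKKKB
BBBBBKKKB
After op 3 paint(7,4,B):
BBRRRRBBB
BGRRRRBBB
BGRRRRBBB
BGRRRRBBB
BGBBBKKKB
BBKBBKKKB
BBBBBKKKB
BBBBBKKKB
After op 4 paint(3,3,B):
BBRRRRBBB
BGRRRRBBB
BGRRRRBBB
BGRBRRBBB
BGBBBKKKB
BBKBBKKKB
BBBBBKKKB
BBBBBKKKB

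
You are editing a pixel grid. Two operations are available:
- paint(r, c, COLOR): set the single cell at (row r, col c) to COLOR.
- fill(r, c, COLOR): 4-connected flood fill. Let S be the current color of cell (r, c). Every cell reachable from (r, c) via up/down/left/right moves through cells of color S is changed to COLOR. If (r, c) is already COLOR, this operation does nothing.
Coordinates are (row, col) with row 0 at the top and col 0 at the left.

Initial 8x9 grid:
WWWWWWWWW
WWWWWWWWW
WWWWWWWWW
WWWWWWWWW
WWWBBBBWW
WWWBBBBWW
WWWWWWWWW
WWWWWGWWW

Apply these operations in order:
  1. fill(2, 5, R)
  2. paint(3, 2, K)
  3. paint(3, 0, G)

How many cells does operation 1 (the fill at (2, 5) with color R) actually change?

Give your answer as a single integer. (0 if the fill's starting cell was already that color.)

After op 1 fill(2,5,R) [63 cells changed]:
RRRRRRRRR
RRRRRRRRR
RRRRRRRRR
RRRRRRRRR
RRRBBBBRR
RRRBBBBRR
RRRRRRRRR
RRRRRGRRR

Answer: 63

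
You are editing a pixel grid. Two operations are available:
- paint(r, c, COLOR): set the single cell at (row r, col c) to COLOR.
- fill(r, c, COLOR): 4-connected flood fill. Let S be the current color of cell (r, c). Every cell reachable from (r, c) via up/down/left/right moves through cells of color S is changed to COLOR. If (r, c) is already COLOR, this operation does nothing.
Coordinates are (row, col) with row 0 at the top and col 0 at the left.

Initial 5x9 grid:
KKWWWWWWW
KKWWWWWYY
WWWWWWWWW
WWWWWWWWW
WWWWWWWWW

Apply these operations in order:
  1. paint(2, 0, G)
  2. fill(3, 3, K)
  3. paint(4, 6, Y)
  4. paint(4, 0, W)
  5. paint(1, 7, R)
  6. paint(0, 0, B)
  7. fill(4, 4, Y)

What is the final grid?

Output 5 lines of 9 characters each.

After op 1 paint(2,0,G):
KKWWWWWWW
KKWWWWWYY
GWWWWWWWW
WWWWWWWWW
WWWWWWWWW
After op 2 fill(3,3,K) [38 cells changed]:
KKKKKKKKK
KKKKKKKYY
GKKKKKKKK
KKKKKKKKK
KKKKKKKKK
After op 3 paint(4,6,Y):
KKKKKKKKK
KKKKKKKYY
GKKKKKKKK
KKKKKKKKK
KKKKKKYKK
After op 4 paint(4,0,W):
KKKKKKKKK
KKKKKKKYY
GKKKKKKKK
KKKKKKKKK
WKKKKKYKK
After op 5 paint(1,7,R):
KKKKKKKKK
KKKKKKKRY
GKKKKKKKK
KKKKKKKKK
WKKKKKYKK
After op 6 paint(0,0,B):
BKKKKKKKK
KKKKKKKRY
GKKKKKKKK
KKKKKKKKK
WKKKKKYKK
After op 7 fill(4,4,Y) [39 cells changed]:
BYYYYYYYY
YYYYYYYRY
GYYYYYYYY
YYYYYYYYY
WYYYYYYYY

Answer: BYYYYYYYY
YYYYYYYRY
GYYYYYYYY
YYYYYYYYY
WYYYYYYYY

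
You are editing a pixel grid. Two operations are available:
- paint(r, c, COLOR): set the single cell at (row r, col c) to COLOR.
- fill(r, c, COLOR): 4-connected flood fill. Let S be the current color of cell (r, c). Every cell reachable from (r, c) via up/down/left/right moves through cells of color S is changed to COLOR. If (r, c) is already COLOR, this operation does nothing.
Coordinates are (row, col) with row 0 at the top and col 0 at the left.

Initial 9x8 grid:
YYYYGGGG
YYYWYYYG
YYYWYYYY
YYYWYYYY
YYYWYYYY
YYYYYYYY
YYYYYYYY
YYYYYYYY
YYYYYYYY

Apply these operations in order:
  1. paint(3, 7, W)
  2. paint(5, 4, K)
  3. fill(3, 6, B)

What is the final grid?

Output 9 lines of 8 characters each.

Answer: BBBBGGGG
BBBWBBBG
BBBWBBBB
BBBWBBBW
BBBWBBBB
BBBBKBBB
BBBBBBBB
BBBBBBBB
BBBBBBBB

Derivation:
After op 1 paint(3,7,W):
YYYYGGGG
YYYWYYYG
YYYWYYYY
YYYWYYYW
YYYWYYYY
YYYYYYYY
YYYYYYYY
YYYYYYYY
YYYYYYYY
After op 2 paint(5,4,K):
YYYYGGGG
YYYWYYYG
YYYWYYYY
YYYWYYYW
YYYWYYYY
YYYYKYYY
YYYYYYYY
YYYYYYYY
YYYYYYYY
After op 3 fill(3,6,B) [61 cells changed]:
BBBBGGGG
BBBWBBBG
BBBWBBBB
BBBWBBBW
BBBWBBBB
BBBBKBBB
BBBBBBBB
BBBBBBBB
BBBBBBBB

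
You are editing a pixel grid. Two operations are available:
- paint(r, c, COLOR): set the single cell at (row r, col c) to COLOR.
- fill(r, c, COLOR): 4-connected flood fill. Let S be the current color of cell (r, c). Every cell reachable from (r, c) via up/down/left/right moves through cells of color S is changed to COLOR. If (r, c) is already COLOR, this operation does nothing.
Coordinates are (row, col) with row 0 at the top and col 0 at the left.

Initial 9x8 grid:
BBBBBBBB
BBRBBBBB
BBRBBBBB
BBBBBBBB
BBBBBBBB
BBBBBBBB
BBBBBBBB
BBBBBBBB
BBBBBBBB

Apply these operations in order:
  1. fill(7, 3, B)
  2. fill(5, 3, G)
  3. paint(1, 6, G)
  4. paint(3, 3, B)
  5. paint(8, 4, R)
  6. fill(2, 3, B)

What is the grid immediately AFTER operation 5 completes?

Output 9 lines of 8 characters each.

Answer: GGGGGGGG
GGRGGGGG
GGRGGGGG
GGGBGGGG
GGGGGGGG
GGGGGGGG
GGGGGGGG
GGGGGGGG
GGGGRGGG

Derivation:
After op 1 fill(7,3,B) [0 cells changed]:
BBBBBBBB
BBRBBBBB
BBRBBBBB
BBBBBBBB
BBBBBBBB
BBBBBBBB
BBBBBBBB
BBBBBBBB
BBBBBBBB
After op 2 fill(5,3,G) [70 cells changed]:
GGGGGGGG
GGRGGGGG
GGRGGGGG
GGGGGGGG
GGGGGGGG
GGGGGGGG
GGGGGGGG
GGGGGGGG
GGGGGGGG
After op 3 paint(1,6,G):
GGGGGGGG
GGRGGGGG
GGRGGGGG
GGGGGGGG
GGGGGGGG
GGGGGGGG
GGGGGGGG
GGGGGGGG
GGGGGGGG
After op 4 paint(3,3,B):
GGGGGGGG
GGRGGGGG
GGRGGGGG
GGGBGGGG
GGGGGGGG
GGGGGGGG
GGGGGGGG
GGGGGGGG
GGGGGGGG
After op 5 paint(8,4,R):
GGGGGGGG
GGRGGGGG
GGRGGGGG
GGGBGGGG
GGGGGGGG
GGGGGGGG
GGGGGGGG
GGGGGGGG
GGGGRGGG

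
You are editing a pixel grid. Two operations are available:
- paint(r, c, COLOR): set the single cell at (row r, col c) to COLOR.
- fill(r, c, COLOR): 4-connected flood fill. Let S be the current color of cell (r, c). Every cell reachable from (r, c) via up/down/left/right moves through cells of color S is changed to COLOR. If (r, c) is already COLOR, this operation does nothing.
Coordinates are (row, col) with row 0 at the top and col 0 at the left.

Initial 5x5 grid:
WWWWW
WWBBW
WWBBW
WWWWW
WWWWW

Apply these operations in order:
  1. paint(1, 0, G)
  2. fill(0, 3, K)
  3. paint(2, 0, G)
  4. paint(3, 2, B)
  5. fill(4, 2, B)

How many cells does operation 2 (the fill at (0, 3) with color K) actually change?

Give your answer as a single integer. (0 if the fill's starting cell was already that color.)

After op 1 paint(1,0,G):
WWWWW
GWBBW
WWBBW
WWWWW
WWWWW
After op 2 fill(0,3,K) [20 cells changed]:
KKKKK
GKBBK
KKBBK
KKKKK
KKKKK

Answer: 20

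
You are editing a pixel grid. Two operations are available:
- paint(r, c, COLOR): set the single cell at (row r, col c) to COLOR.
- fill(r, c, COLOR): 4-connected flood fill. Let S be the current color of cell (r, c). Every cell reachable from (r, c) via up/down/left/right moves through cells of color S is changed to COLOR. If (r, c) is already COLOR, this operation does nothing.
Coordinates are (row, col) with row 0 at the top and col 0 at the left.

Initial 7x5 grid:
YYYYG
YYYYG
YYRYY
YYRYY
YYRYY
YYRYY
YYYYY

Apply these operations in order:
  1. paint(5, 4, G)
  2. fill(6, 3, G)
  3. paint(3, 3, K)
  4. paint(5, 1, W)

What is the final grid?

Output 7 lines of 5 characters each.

Answer: GGGGG
GGGGG
GGRGG
GGRKG
GGRGG
GWRGG
GGGGG

Derivation:
After op 1 paint(5,4,G):
YYYYG
YYYYG
YYRYY
YYRYY
YYRYY
YYRYG
YYYYY
After op 2 fill(6,3,G) [28 cells changed]:
GGGGG
GGGGG
GGRGG
GGRGG
GGRGG
GGRGG
GGGGG
After op 3 paint(3,3,K):
GGGGG
GGGGG
GGRGG
GGRKG
GGRGG
GGRGG
GGGGG
After op 4 paint(5,1,W):
GGGGG
GGGGG
GGRGG
GGRKG
GGRGG
GWRGG
GGGGG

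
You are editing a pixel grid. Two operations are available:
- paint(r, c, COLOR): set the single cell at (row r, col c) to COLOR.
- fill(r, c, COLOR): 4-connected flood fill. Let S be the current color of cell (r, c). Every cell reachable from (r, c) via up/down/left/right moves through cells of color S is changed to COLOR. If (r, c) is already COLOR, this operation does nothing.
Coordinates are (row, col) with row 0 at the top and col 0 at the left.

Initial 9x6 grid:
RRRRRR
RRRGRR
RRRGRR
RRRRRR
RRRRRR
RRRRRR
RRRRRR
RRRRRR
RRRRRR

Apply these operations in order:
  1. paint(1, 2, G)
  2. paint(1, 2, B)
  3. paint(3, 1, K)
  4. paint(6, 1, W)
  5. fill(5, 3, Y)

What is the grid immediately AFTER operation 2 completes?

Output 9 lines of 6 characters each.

Answer: RRRRRR
RRBGRR
RRRGRR
RRRRRR
RRRRRR
RRRRRR
RRRRRR
RRRRRR
RRRRRR

Derivation:
After op 1 paint(1,2,G):
RRRRRR
RRGGRR
RRRGRR
RRRRRR
RRRRRR
RRRRRR
RRRRRR
RRRRRR
RRRRRR
After op 2 paint(1,2,B):
RRRRRR
RRBGRR
RRRGRR
RRRRRR
RRRRRR
RRRRRR
RRRRRR
RRRRRR
RRRRRR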